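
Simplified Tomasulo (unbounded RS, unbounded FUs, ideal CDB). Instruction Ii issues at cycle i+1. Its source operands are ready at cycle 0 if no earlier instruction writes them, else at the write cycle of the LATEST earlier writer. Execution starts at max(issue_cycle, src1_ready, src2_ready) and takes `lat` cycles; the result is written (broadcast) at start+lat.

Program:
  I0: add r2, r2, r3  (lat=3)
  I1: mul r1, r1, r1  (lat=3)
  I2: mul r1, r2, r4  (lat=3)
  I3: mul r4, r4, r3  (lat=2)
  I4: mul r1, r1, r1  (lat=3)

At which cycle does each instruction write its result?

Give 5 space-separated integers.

I0 add r2: issue@1 deps=(None,None) exec_start@1 write@4
I1 mul r1: issue@2 deps=(None,None) exec_start@2 write@5
I2 mul r1: issue@3 deps=(0,None) exec_start@4 write@7
I3 mul r4: issue@4 deps=(None,None) exec_start@4 write@6
I4 mul r1: issue@5 deps=(2,2) exec_start@7 write@10

Answer: 4 5 7 6 10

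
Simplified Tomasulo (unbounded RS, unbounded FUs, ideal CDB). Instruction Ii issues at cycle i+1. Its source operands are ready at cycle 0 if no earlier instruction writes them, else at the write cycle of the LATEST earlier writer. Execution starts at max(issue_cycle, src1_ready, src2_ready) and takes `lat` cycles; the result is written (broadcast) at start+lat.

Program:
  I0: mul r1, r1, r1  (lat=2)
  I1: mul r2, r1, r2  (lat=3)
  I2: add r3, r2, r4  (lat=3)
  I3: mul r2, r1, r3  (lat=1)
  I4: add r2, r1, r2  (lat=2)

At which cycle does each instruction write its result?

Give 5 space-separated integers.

Answer: 3 6 9 10 12

Derivation:
I0 mul r1: issue@1 deps=(None,None) exec_start@1 write@3
I1 mul r2: issue@2 deps=(0,None) exec_start@3 write@6
I2 add r3: issue@3 deps=(1,None) exec_start@6 write@9
I3 mul r2: issue@4 deps=(0,2) exec_start@9 write@10
I4 add r2: issue@5 deps=(0,3) exec_start@10 write@12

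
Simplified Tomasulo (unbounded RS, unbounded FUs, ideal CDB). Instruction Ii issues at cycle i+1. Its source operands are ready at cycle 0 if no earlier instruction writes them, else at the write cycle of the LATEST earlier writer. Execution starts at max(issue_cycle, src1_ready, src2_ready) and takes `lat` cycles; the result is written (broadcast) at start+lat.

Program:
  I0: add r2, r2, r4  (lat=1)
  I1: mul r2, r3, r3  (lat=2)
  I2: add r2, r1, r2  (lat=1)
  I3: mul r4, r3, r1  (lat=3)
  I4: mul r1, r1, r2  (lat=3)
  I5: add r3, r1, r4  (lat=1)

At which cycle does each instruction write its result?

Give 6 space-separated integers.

I0 add r2: issue@1 deps=(None,None) exec_start@1 write@2
I1 mul r2: issue@2 deps=(None,None) exec_start@2 write@4
I2 add r2: issue@3 deps=(None,1) exec_start@4 write@5
I3 mul r4: issue@4 deps=(None,None) exec_start@4 write@7
I4 mul r1: issue@5 deps=(None,2) exec_start@5 write@8
I5 add r3: issue@6 deps=(4,3) exec_start@8 write@9

Answer: 2 4 5 7 8 9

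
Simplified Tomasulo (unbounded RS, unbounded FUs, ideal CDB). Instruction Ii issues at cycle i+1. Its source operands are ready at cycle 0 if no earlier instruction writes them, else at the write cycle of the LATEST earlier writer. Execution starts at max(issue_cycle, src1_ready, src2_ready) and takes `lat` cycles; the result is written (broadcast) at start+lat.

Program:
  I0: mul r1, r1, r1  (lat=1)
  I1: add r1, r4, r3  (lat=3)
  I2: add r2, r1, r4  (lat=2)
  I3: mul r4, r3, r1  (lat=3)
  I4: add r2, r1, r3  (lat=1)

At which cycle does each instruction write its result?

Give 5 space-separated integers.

I0 mul r1: issue@1 deps=(None,None) exec_start@1 write@2
I1 add r1: issue@2 deps=(None,None) exec_start@2 write@5
I2 add r2: issue@3 deps=(1,None) exec_start@5 write@7
I3 mul r4: issue@4 deps=(None,1) exec_start@5 write@8
I4 add r2: issue@5 deps=(1,None) exec_start@5 write@6

Answer: 2 5 7 8 6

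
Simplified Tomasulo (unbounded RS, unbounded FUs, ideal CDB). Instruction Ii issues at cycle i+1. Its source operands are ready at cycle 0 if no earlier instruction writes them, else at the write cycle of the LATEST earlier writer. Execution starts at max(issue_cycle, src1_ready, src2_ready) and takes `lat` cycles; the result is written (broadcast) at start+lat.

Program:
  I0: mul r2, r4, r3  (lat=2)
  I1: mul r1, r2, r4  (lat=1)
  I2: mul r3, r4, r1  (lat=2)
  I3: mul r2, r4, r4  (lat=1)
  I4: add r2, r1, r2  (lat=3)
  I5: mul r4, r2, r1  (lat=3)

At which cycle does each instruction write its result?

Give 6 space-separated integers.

Answer: 3 4 6 5 8 11

Derivation:
I0 mul r2: issue@1 deps=(None,None) exec_start@1 write@3
I1 mul r1: issue@2 deps=(0,None) exec_start@3 write@4
I2 mul r3: issue@3 deps=(None,1) exec_start@4 write@6
I3 mul r2: issue@4 deps=(None,None) exec_start@4 write@5
I4 add r2: issue@5 deps=(1,3) exec_start@5 write@8
I5 mul r4: issue@6 deps=(4,1) exec_start@8 write@11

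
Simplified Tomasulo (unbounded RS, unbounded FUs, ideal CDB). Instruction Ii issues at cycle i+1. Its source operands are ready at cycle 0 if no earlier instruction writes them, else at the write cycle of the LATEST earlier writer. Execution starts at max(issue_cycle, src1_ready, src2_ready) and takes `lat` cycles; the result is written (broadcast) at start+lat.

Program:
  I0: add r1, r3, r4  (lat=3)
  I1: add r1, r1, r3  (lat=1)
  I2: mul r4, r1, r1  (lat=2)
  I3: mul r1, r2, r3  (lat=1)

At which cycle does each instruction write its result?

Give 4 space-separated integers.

Answer: 4 5 7 5

Derivation:
I0 add r1: issue@1 deps=(None,None) exec_start@1 write@4
I1 add r1: issue@2 deps=(0,None) exec_start@4 write@5
I2 mul r4: issue@3 deps=(1,1) exec_start@5 write@7
I3 mul r1: issue@4 deps=(None,None) exec_start@4 write@5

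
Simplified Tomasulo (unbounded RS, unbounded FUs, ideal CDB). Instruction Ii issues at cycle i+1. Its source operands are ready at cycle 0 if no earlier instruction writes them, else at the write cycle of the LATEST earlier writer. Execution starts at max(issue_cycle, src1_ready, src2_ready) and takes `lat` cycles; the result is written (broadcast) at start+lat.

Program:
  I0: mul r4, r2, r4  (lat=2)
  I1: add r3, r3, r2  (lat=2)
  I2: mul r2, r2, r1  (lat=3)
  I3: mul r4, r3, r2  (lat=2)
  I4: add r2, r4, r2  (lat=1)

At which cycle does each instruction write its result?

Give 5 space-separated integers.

I0 mul r4: issue@1 deps=(None,None) exec_start@1 write@3
I1 add r3: issue@2 deps=(None,None) exec_start@2 write@4
I2 mul r2: issue@3 deps=(None,None) exec_start@3 write@6
I3 mul r4: issue@4 deps=(1,2) exec_start@6 write@8
I4 add r2: issue@5 deps=(3,2) exec_start@8 write@9

Answer: 3 4 6 8 9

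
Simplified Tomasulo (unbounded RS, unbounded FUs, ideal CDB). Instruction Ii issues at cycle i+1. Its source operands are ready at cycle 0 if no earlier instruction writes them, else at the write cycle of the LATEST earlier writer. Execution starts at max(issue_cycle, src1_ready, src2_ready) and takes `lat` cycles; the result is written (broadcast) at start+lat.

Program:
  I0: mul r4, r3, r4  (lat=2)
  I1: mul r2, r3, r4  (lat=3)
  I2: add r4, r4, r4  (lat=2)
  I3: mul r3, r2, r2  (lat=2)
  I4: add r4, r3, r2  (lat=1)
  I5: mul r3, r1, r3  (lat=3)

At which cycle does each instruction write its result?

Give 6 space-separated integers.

I0 mul r4: issue@1 deps=(None,None) exec_start@1 write@3
I1 mul r2: issue@2 deps=(None,0) exec_start@3 write@6
I2 add r4: issue@3 deps=(0,0) exec_start@3 write@5
I3 mul r3: issue@4 deps=(1,1) exec_start@6 write@8
I4 add r4: issue@5 deps=(3,1) exec_start@8 write@9
I5 mul r3: issue@6 deps=(None,3) exec_start@8 write@11

Answer: 3 6 5 8 9 11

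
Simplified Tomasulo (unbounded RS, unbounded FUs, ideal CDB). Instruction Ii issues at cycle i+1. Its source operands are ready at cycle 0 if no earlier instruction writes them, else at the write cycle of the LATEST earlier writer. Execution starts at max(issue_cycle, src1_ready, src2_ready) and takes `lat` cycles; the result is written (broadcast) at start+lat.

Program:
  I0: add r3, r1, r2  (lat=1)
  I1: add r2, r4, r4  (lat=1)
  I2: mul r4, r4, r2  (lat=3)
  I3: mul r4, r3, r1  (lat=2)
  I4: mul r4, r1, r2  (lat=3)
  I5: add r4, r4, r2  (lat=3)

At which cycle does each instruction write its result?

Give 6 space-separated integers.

I0 add r3: issue@1 deps=(None,None) exec_start@1 write@2
I1 add r2: issue@2 deps=(None,None) exec_start@2 write@3
I2 mul r4: issue@3 deps=(None,1) exec_start@3 write@6
I3 mul r4: issue@4 deps=(0,None) exec_start@4 write@6
I4 mul r4: issue@5 deps=(None,1) exec_start@5 write@8
I5 add r4: issue@6 deps=(4,1) exec_start@8 write@11

Answer: 2 3 6 6 8 11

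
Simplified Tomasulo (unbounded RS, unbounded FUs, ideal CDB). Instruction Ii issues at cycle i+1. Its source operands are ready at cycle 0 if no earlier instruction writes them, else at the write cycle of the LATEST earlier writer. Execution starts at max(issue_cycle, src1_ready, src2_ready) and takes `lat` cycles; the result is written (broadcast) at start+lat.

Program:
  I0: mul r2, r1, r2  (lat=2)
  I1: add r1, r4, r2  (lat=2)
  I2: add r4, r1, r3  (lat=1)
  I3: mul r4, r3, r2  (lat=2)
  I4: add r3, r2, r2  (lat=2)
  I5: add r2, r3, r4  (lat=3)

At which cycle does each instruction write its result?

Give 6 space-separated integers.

Answer: 3 5 6 6 7 10

Derivation:
I0 mul r2: issue@1 deps=(None,None) exec_start@1 write@3
I1 add r1: issue@2 deps=(None,0) exec_start@3 write@5
I2 add r4: issue@3 deps=(1,None) exec_start@5 write@6
I3 mul r4: issue@4 deps=(None,0) exec_start@4 write@6
I4 add r3: issue@5 deps=(0,0) exec_start@5 write@7
I5 add r2: issue@6 deps=(4,3) exec_start@7 write@10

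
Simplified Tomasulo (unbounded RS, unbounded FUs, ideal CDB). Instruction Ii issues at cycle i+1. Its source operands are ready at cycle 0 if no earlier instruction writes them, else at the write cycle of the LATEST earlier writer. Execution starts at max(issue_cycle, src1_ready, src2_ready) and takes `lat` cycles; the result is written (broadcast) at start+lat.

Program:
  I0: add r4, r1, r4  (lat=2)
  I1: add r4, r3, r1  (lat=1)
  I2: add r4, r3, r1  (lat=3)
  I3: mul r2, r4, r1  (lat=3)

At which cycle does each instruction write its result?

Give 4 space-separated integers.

Answer: 3 3 6 9

Derivation:
I0 add r4: issue@1 deps=(None,None) exec_start@1 write@3
I1 add r4: issue@2 deps=(None,None) exec_start@2 write@3
I2 add r4: issue@3 deps=(None,None) exec_start@3 write@6
I3 mul r2: issue@4 deps=(2,None) exec_start@6 write@9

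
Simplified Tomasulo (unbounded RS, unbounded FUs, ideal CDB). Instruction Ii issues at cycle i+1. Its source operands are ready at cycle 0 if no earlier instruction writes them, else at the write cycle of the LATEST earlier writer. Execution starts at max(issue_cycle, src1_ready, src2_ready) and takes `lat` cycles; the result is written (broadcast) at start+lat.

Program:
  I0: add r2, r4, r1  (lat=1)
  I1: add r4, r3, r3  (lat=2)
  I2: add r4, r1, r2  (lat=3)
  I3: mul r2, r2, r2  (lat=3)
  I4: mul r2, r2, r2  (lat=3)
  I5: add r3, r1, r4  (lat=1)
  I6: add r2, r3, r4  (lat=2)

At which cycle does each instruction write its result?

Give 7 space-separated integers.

I0 add r2: issue@1 deps=(None,None) exec_start@1 write@2
I1 add r4: issue@2 deps=(None,None) exec_start@2 write@4
I2 add r4: issue@3 deps=(None,0) exec_start@3 write@6
I3 mul r2: issue@4 deps=(0,0) exec_start@4 write@7
I4 mul r2: issue@5 deps=(3,3) exec_start@7 write@10
I5 add r3: issue@6 deps=(None,2) exec_start@6 write@7
I6 add r2: issue@7 deps=(5,2) exec_start@7 write@9

Answer: 2 4 6 7 10 7 9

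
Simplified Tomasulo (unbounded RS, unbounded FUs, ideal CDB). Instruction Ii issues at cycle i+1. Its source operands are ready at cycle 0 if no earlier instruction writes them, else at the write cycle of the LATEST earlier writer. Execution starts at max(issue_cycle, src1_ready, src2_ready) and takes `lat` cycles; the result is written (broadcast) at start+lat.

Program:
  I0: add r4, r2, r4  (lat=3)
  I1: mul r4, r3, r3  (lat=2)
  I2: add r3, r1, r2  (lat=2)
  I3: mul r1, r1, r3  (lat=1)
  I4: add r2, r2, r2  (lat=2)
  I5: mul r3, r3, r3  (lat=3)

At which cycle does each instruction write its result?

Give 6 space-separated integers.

I0 add r4: issue@1 deps=(None,None) exec_start@1 write@4
I1 mul r4: issue@2 deps=(None,None) exec_start@2 write@4
I2 add r3: issue@3 deps=(None,None) exec_start@3 write@5
I3 mul r1: issue@4 deps=(None,2) exec_start@5 write@6
I4 add r2: issue@5 deps=(None,None) exec_start@5 write@7
I5 mul r3: issue@6 deps=(2,2) exec_start@6 write@9

Answer: 4 4 5 6 7 9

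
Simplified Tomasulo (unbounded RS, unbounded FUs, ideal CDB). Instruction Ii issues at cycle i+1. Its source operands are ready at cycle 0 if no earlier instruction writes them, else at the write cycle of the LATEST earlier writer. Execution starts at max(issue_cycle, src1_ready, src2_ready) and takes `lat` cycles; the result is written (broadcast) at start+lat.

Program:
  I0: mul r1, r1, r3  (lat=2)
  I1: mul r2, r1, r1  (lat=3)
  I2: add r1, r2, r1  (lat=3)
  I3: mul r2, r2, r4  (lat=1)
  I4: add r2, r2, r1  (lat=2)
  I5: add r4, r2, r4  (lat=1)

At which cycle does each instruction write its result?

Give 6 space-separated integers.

Answer: 3 6 9 7 11 12

Derivation:
I0 mul r1: issue@1 deps=(None,None) exec_start@1 write@3
I1 mul r2: issue@2 deps=(0,0) exec_start@3 write@6
I2 add r1: issue@3 deps=(1,0) exec_start@6 write@9
I3 mul r2: issue@4 deps=(1,None) exec_start@6 write@7
I4 add r2: issue@5 deps=(3,2) exec_start@9 write@11
I5 add r4: issue@6 deps=(4,None) exec_start@11 write@12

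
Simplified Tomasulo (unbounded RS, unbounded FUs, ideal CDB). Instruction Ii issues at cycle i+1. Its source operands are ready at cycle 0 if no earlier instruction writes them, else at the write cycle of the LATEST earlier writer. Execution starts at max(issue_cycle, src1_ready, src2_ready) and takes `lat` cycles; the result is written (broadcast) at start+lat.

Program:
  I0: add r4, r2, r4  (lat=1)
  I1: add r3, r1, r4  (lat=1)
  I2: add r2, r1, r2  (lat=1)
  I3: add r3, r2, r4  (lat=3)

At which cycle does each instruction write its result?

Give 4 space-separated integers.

I0 add r4: issue@1 deps=(None,None) exec_start@1 write@2
I1 add r3: issue@2 deps=(None,0) exec_start@2 write@3
I2 add r2: issue@3 deps=(None,None) exec_start@3 write@4
I3 add r3: issue@4 deps=(2,0) exec_start@4 write@7

Answer: 2 3 4 7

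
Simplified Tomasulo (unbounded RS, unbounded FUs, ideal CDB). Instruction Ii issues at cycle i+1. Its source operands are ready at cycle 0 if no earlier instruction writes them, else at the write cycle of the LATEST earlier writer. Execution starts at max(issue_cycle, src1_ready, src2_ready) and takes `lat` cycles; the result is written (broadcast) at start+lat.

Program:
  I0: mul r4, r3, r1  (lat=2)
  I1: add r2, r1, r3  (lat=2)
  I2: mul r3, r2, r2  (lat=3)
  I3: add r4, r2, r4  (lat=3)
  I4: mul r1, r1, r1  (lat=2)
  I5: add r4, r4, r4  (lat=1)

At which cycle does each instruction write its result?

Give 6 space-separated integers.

Answer: 3 4 7 7 7 8

Derivation:
I0 mul r4: issue@1 deps=(None,None) exec_start@1 write@3
I1 add r2: issue@2 deps=(None,None) exec_start@2 write@4
I2 mul r3: issue@3 deps=(1,1) exec_start@4 write@7
I3 add r4: issue@4 deps=(1,0) exec_start@4 write@7
I4 mul r1: issue@5 deps=(None,None) exec_start@5 write@7
I5 add r4: issue@6 deps=(3,3) exec_start@7 write@8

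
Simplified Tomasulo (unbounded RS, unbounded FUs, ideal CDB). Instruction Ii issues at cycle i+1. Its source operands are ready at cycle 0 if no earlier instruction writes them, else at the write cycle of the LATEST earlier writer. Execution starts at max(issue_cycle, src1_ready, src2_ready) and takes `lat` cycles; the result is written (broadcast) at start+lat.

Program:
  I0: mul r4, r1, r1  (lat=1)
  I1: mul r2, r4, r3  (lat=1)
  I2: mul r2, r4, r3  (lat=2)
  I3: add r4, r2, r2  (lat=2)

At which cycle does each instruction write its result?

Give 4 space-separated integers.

I0 mul r4: issue@1 deps=(None,None) exec_start@1 write@2
I1 mul r2: issue@2 deps=(0,None) exec_start@2 write@3
I2 mul r2: issue@3 deps=(0,None) exec_start@3 write@5
I3 add r4: issue@4 deps=(2,2) exec_start@5 write@7

Answer: 2 3 5 7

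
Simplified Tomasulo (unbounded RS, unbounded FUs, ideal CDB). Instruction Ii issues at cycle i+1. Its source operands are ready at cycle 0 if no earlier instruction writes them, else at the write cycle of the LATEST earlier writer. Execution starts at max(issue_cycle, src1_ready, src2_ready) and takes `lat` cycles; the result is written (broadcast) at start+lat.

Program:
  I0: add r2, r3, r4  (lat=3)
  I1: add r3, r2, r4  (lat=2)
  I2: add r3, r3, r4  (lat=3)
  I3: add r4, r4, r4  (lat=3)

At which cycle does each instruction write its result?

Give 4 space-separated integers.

I0 add r2: issue@1 deps=(None,None) exec_start@1 write@4
I1 add r3: issue@2 deps=(0,None) exec_start@4 write@6
I2 add r3: issue@3 deps=(1,None) exec_start@6 write@9
I3 add r4: issue@4 deps=(None,None) exec_start@4 write@7

Answer: 4 6 9 7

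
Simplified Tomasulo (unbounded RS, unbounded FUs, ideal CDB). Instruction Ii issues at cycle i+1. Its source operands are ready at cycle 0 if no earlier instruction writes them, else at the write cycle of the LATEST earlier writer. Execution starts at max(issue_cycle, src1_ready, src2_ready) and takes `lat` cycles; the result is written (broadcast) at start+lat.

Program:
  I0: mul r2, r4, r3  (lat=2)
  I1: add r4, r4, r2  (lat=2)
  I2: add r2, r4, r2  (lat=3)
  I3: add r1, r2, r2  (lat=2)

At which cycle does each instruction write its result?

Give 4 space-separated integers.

Answer: 3 5 8 10

Derivation:
I0 mul r2: issue@1 deps=(None,None) exec_start@1 write@3
I1 add r4: issue@2 deps=(None,0) exec_start@3 write@5
I2 add r2: issue@3 deps=(1,0) exec_start@5 write@8
I3 add r1: issue@4 deps=(2,2) exec_start@8 write@10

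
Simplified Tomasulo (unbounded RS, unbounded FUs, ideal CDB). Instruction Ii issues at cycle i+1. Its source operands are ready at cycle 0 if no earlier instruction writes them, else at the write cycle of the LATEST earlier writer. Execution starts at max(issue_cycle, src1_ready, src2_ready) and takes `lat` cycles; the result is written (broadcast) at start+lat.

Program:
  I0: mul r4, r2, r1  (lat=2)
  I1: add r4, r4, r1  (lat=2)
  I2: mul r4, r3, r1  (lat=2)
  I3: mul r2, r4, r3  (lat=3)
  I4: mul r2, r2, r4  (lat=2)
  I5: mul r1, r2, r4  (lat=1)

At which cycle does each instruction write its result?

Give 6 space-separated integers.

I0 mul r4: issue@1 deps=(None,None) exec_start@1 write@3
I1 add r4: issue@2 deps=(0,None) exec_start@3 write@5
I2 mul r4: issue@3 deps=(None,None) exec_start@3 write@5
I3 mul r2: issue@4 deps=(2,None) exec_start@5 write@8
I4 mul r2: issue@5 deps=(3,2) exec_start@8 write@10
I5 mul r1: issue@6 deps=(4,2) exec_start@10 write@11

Answer: 3 5 5 8 10 11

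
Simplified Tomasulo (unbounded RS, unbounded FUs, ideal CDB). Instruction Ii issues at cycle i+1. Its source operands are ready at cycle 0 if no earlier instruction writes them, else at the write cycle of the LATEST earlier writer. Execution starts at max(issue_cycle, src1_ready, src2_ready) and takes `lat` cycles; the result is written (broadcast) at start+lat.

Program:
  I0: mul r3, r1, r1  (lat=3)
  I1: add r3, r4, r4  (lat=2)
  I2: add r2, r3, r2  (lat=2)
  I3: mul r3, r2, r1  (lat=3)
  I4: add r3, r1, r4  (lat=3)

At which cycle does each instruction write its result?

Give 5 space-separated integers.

I0 mul r3: issue@1 deps=(None,None) exec_start@1 write@4
I1 add r3: issue@2 deps=(None,None) exec_start@2 write@4
I2 add r2: issue@3 deps=(1,None) exec_start@4 write@6
I3 mul r3: issue@4 deps=(2,None) exec_start@6 write@9
I4 add r3: issue@5 deps=(None,None) exec_start@5 write@8

Answer: 4 4 6 9 8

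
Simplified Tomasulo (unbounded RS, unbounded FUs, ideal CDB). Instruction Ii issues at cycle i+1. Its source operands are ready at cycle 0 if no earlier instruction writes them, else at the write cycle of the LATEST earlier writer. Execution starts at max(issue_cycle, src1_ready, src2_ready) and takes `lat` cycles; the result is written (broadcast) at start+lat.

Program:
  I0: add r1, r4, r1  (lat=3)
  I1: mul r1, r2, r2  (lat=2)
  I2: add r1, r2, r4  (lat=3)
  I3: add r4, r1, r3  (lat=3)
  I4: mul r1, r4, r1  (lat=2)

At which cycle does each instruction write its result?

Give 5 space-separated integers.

Answer: 4 4 6 9 11

Derivation:
I0 add r1: issue@1 deps=(None,None) exec_start@1 write@4
I1 mul r1: issue@2 deps=(None,None) exec_start@2 write@4
I2 add r1: issue@3 deps=(None,None) exec_start@3 write@6
I3 add r4: issue@4 deps=(2,None) exec_start@6 write@9
I4 mul r1: issue@5 deps=(3,2) exec_start@9 write@11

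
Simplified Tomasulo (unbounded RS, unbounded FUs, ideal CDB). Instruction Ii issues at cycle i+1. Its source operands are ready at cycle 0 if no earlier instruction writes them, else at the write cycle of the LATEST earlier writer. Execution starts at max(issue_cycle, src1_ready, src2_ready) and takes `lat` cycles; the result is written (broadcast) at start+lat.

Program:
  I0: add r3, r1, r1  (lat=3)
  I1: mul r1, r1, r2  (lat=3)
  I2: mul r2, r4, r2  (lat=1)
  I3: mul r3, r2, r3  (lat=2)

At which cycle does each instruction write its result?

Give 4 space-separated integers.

I0 add r3: issue@1 deps=(None,None) exec_start@1 write@4
I1 mul r1: issue@2 deps=(None,None) exec_start@2 write@5
I2 mul r2: issue@3 deps=(None,None) exec_start@3 write@4
I3 mul r3: issue@4 deps=(2,0) exec_start@4 write@6

Answer: 4 5 4 6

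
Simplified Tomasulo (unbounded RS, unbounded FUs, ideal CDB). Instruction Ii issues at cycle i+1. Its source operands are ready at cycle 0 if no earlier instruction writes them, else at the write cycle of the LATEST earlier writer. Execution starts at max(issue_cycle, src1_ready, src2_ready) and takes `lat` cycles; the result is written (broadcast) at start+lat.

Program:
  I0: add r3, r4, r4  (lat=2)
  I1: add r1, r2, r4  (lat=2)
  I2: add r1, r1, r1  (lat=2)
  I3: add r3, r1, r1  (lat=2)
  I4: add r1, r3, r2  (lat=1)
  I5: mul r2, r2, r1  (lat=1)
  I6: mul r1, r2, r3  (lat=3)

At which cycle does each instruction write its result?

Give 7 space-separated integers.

Answer: 3 4 6 8 9 10 13

Derivation:
I0 add r3: issue@1 deps=(None,None) exec_start@1 write@3
I1 add r1: issue@2 deps=(None,None) exec_start@2 write@4
I2 add r1: issue@3 deps=(1,1) exec_start@4 write@6
I3 add r3: issue@4 deps=(2,2) exec_start@6 write@8
I4 add r1: issue@5 deps=(3,None) exec_start@8 write@9
I5 mul r2: issue@6 deps=(None,4) exec_start@9 write@10
I6 mul r1: issue@7 deps=(5,3) exec_start@10 write@13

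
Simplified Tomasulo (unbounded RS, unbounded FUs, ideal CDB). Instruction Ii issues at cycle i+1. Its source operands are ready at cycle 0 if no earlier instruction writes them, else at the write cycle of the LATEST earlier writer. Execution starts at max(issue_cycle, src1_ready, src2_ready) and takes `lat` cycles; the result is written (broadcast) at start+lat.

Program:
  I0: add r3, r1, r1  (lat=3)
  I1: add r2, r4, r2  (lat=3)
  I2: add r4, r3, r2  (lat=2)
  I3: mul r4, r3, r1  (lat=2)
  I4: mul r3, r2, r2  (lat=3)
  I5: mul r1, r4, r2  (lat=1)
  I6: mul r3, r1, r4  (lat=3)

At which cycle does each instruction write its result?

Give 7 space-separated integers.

Answer: 4 5 7 6 8 7 10

Derivation:
I0 add r3: issue@1 deps=(None,None) exec_start@1 write@4
I1 add r2: issue@2 deps=(None,None) exec_start@2 write@5
I2 add r4: issue@3 deps=(0,1) exec_start@5 write@7
I3 mul r4: issue@4 deps=(0,None) exec_start@4 write@6
I4 mul r3: issue@5 deps=(1,1) exec_start@5 write@8
I5 mul r1: issue@6 deps=(3,1) exec_start@6 write@7
I6 mul r3: issue@7 deps=(5,3) exec_start@7 write@10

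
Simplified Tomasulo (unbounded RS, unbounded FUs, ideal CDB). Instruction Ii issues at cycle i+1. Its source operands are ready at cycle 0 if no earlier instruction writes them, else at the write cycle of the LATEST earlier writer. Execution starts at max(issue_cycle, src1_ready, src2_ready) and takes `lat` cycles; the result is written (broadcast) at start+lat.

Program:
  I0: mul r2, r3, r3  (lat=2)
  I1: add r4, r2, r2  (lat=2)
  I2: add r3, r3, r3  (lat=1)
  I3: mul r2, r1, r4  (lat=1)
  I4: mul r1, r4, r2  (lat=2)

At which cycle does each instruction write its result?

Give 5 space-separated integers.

Answer: 3 5 4 6 8

Derivation:
I0 mul r2: issue@1 deps=(None,None) exec_start@1 write@3
I1 add r4: issue@2 deps=(0,0) exec_start@3 write@5
I2 add r3: issue@3 deps=(None,None) exec_start@3 write@4
I3 mul r2: issue@4 deps=(None,1) exec_start@5 write@6
I4 mul r1: issue@5 deps=(1,3) exec_start@6 write@8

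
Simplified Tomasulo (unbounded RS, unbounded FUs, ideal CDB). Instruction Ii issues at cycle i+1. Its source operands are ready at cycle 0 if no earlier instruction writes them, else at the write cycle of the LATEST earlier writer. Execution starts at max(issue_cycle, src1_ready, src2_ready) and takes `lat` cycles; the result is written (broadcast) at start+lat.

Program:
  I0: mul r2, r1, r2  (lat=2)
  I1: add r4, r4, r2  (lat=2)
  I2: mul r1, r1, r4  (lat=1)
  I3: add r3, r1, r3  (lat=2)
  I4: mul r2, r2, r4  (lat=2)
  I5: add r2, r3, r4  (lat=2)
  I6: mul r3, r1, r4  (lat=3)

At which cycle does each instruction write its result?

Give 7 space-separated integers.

I0 mul r2: issue@1 deps=(None,None) exec_start@1 write@3
I1 add r4: issue@2 deps=(None,0) exec_start@3 write@5
I2 mul r1: issue@3 deps=(None,1) exec_start@5 write@6
I3 add r3: issue@4 deps=(2,None) exec_start@6 write@8
I4 mul r2: issue@5 deps=(0,1) exec_start@5 write@7
I5 add r2: issue@6 deps=(3,1) exec_start@8 write@10
I6 mul r3: issue@7 deps=(2,1) exec_start@7 write@10

Answer: 3 5 6 8 7 10 10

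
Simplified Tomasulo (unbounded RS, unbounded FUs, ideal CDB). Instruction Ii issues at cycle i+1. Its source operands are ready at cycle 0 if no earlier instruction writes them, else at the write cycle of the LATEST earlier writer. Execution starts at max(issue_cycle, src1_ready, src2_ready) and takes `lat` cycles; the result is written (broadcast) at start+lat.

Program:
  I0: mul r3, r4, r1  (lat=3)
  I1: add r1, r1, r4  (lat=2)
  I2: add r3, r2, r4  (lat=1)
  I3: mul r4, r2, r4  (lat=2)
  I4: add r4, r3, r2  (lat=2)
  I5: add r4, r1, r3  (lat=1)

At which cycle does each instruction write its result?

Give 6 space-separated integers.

I0 mul r3: issue@1 deps=(None,None) exec_start@1 write@4
I1 add r1: issue@2 deps=(None,None) exec_start@2 write@4
I2 add r3: issue@3 deps=(None,None) exec_start@3 write@4
I3 mul r4: issue@4 deps=(None,None) exec_start@4 write@6
I4 add r4: issue@5 deps=(2,None) exec_start@5 write@7
I5 add r4: issue@6 deps=(1,2) exec_start@6 write@7

Answer: 4 4 4 6 7 7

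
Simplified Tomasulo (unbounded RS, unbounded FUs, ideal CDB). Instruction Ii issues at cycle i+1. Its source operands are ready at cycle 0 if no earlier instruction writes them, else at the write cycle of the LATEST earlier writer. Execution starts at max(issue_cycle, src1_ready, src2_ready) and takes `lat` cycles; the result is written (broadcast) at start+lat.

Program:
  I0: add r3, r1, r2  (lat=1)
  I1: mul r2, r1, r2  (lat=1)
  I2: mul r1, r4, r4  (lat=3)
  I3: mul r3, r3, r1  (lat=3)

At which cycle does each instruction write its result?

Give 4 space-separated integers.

I0 add r3: issue@1 deps=(None,None) exec_start@1 write@2
I1 mul r2: issue@2 deps=(None,None) exec_start@2 write@3
I2 mul r1: issue@3 deps=(None,None) exec_start@3 write@6
I3 mul r3: issue@4 deps=(0,2) exec_start@6 write@9

Answer: 2 3 6 9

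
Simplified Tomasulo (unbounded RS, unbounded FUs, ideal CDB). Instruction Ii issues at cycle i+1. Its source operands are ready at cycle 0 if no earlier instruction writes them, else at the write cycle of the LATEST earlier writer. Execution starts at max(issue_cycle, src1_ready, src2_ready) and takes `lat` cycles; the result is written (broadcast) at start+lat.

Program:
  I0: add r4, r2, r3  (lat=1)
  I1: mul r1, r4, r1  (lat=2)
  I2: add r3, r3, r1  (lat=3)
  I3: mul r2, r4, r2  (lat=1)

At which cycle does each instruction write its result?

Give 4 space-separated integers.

Answer: 2 4 7 5

Derivation:
I0 add r4: issue@1 deps=(None,None) exec_start@1 write@2
I1 mul r1: issue@2 deps=(0,None) exec_start@2 write@4
I2 add r3: issue@3 deps=(None,1) exec_start@4 write@7
I3 mul r2: issue@4 deps=(0,None) exec_start@4 write@5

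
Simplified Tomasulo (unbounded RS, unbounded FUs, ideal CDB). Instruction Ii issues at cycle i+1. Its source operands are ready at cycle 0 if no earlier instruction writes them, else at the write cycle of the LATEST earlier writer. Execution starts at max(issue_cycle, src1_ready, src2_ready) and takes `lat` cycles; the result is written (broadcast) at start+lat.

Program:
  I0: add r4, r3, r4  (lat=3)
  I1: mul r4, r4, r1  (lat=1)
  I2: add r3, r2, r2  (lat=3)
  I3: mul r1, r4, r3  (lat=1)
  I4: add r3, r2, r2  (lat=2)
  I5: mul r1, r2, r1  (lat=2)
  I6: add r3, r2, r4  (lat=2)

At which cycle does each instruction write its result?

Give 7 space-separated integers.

Answer: 4 5 6 7 7 9 9

Derivation:
I0 add r4: issue@1 deps=(None,None) exec_start@1 write@4
I1 mul r4: issue@2 deps=(0,None) exec_start@4 write@5
I2 add r3: issue@3 deps=(None,None) exec_start@3 write@6
I3 mul r1: issue@4 deps=(1,2) exec_start@6 write@7
I4 add r3: issue@5 deps=(None,None) exec_start@5 write@7
I5 mul r1: issue@6 deps=(None,3) exec_start@7 write@9
I6 add r3: issue@7 deps=(None,1) exec_start@7 write@9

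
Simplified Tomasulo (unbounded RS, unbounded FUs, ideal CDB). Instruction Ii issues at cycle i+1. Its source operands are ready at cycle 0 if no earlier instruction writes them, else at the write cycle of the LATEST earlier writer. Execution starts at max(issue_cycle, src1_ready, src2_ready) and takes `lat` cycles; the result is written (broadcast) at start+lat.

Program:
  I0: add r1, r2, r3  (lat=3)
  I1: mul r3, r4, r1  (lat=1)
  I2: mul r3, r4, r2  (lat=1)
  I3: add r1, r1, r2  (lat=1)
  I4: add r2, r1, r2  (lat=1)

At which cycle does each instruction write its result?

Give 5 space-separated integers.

Answer: 4 5 4 5 6

Derivation:
I0 add r1: issue@1 deps=(None,None) exec_start@1 write@4
I1 mul r3: issue@2 deps=(None,0) exec_start@4 write@5
I2 mul r3: issue@3 deps=(None,None) exec_start@3 write@4
I3 add r1: issue@4 deps=(0,None) exec_start@4 write@5
I4 add r2: issue@5 deps=(3,None) exec_start@5 write@6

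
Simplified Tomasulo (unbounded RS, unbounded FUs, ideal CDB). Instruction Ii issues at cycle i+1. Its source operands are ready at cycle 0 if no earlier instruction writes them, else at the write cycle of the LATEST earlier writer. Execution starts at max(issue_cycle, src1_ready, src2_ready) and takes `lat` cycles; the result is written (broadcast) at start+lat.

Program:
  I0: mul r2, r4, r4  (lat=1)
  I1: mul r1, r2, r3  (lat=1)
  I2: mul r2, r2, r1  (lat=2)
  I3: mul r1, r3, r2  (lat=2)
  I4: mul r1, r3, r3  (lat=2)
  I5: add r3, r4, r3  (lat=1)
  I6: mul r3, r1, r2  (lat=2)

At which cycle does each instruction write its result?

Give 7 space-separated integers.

I0 mul r2: issue@1 deps=(None,None) exec_start@1 write@2
I1 mul r1: issue@2 deps=(0,None) exec_start@2 write@3
I2 mul r2: issue@3 deps=(0,1) exec_start@3 write@5
I3 mul r1: issue@4 deps=(None,2) exec_start@5 write@7
I4 mul r1: issue@5 deps=(None,None) exec_start@5 write@7
I5 add r3: issue@6 deps=(None,None) exec_start@6 write@7
I6 mul r3: issue@7 deps=(4,2) exec_start@7 write@9

Answer: 2 3 5 7 7 7 9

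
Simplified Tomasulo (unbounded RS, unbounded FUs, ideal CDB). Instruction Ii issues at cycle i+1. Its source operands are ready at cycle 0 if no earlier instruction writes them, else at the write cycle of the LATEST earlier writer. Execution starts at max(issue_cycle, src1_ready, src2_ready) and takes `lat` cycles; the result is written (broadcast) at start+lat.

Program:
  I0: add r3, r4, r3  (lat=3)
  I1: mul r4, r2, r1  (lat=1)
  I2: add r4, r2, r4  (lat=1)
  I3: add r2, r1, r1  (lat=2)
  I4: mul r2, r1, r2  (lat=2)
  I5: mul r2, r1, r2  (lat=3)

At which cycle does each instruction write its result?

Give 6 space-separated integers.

I0 add r3: issue@1 deps=(None,None) exec_start@1 write@4
I1 mul r4: issue@2 deps=(None,None) exec_start@2 write@3
I2 add r4: issue@3 deps=(None,1) exec_start@3 write@4
I3 add r2: issue@4 deps=(None,None) exec_start@4 write@6
I4 mul r2: issue@5 deps=(None,3) exec_start@6 write@8
I5 mul r2: issue@6 deps=(None,4) exec_start@8 write@11

Answer: 4 3 4 6 8 11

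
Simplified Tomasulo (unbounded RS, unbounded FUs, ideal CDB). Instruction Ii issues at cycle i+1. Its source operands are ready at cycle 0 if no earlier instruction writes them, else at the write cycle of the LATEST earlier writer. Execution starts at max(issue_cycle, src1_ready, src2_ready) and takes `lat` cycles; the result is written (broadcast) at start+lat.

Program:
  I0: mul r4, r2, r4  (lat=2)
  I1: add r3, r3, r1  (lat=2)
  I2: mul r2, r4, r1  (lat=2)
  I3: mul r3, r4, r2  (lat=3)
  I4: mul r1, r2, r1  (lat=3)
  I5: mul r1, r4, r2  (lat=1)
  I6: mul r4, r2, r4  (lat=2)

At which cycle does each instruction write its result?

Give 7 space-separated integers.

Answer: 3 4 5 8 8 7 9

Derivation:
I0 mul r4: issue@1 deps=(None,None) exec_start@1 write@3
I1 add r3: issue@2 deps=(None,None) exec_start@2 write@4
I2 mul r2: issue@3 deps=(0,None) exec_start@3 write@5
I3 mul r3: issue@4 deps=(0,2) exec_start@5 write@8
I4 mul r1: issue@5 deps=(2,None) exec_start@5 write@8
I5 mul r1: issue@6 deps=(0,2) exec_start@6 write@7
I6 mul r4: issue@7 deps=(2,0) exec_start@7 write@9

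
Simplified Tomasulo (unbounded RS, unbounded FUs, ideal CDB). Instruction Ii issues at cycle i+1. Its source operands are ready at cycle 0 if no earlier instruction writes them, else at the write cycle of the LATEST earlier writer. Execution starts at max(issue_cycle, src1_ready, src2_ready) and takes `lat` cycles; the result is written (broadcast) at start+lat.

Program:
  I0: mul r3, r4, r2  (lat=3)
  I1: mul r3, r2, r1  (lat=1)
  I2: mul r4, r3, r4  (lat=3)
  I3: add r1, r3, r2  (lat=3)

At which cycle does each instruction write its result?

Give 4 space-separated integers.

I0 mul r3: issue@1 deps=(None,None) exec_start@1 write@4
I1 mul r3: issue@2 deps=(None,None) exec_start@2 write@3
I2 mul r4: issue@3 deps=(1,None) exec_start@3 write@6
I3 add r1: issue@4 deps=(1,None) exec_start@4 write@7

Answer: 4 3 6 7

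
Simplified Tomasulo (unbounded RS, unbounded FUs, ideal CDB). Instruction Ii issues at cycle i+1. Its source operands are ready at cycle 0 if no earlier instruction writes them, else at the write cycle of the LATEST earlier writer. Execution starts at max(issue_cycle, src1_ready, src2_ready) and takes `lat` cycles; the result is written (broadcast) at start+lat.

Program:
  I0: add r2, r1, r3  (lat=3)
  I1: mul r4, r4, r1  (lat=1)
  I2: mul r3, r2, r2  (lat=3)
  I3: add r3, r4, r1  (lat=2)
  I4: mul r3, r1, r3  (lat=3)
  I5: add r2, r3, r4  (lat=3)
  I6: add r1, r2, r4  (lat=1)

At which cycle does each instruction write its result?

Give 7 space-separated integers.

Answer: 4 3 7 6 9 12 13

Derivation:
I0 add r2: issue@1 deps=(None,None) exec_start@1 write@4
I1 mul r4: issue@2 deps=(None,None) exec_start@2 write@3
I2 mul r3: issue@3 deps=(0,0) exec_start@4 write@7
I3 add r3: issue@4 deps=(1,None) exec_start@4 write@6
I4 mul r3: issue@5 deps=(None,3) exec_start@6 write@9
I5 add r2: issue@6 deps=(4,1) exec_start@9 write@12
I6 add r1: issue@7 deps=(5,1) exec_start@12 write@13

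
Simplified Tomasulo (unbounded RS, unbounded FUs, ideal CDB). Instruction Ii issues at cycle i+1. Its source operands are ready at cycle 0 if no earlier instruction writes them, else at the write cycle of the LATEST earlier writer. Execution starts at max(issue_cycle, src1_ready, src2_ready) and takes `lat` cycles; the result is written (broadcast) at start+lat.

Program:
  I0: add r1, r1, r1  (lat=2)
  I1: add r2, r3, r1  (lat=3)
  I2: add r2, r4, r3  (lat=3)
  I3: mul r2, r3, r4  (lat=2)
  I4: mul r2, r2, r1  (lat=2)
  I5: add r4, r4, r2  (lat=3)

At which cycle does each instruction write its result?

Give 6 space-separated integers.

Answer: 3 6 6 6 8 11

Derivation:
I0 add r1: issue@1 deps=(None,None) exec_start@1 write@3
I1 add r2: issue@2 deps=(None,0) exec_start@3 write@6
I2 add r2: issue@3 deps=(None,None) exec_start@3 write@6
I3 mul r2: issue@4 deps=(None,None) exec_start@4 write@6
I4 mul r2: issue@5 deps=(3,0) exec_start@6 write@8
I5 add r4: issue@6 deps=(None,4) exec_start@8 write@11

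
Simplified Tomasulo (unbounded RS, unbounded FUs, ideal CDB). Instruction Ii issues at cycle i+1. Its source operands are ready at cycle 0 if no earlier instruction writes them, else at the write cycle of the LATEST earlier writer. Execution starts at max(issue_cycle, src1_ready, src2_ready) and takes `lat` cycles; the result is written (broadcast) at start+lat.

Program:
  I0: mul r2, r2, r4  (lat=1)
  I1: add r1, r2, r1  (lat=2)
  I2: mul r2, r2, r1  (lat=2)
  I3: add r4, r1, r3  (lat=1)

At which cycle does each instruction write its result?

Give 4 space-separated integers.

I0 mul r2: issue@1 deps=(None,None) exec_start@1 write@2
I1 add r1: issue@2 deps=(0,None) exec_start@2 write@4
I2 mul r2: issue@3 deps=(0,1) exec_start@4 write@6
I3 add r4: issue@4 deps=(1,None) exec_start@4 write@5

Answer: 2 4 6 5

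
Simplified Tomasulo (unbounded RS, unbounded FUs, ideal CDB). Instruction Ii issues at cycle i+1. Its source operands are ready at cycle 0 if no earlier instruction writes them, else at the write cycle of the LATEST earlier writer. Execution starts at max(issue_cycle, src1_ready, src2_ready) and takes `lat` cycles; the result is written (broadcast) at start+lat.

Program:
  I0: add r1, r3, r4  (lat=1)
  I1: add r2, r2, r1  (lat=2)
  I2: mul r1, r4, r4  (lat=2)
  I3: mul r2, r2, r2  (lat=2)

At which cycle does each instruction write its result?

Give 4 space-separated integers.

I0 add r1: issue@1 deps=(None,None) exec_start@1 write@2
I1 add r2: issue@2 deps=(None,0) exec_start@2 write@4
I2 mul r1: issue@3 deps=(None,None) exec_start@3 write@5
I3 mul r2: issue@4 deps=(1,1) exec_start@4 write@6

Answer: 2 4 5 6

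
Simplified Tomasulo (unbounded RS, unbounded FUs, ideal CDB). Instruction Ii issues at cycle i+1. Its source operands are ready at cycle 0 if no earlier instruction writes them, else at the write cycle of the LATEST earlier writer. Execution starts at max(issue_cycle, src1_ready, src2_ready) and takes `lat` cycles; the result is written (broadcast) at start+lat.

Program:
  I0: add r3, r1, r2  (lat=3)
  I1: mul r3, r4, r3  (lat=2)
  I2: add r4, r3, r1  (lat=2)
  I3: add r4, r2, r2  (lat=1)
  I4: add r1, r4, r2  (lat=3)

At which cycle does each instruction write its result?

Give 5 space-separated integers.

I0 add r3: issue@1 deps=(None,None) exec_start@1 write@4
I1 mul r3: issue@2 deps=(None,0) exec_start@4 write@6
I2 add r4: issue@3 deps=(1,None) exec_start@6 write@8
I3 add r4: issue@4 deps=(None,None) exec_start@4 write@5
I4 add r1: issue@5 deps=(3,None) exec_start@5 write@8

Answer: 4 6 8 5 8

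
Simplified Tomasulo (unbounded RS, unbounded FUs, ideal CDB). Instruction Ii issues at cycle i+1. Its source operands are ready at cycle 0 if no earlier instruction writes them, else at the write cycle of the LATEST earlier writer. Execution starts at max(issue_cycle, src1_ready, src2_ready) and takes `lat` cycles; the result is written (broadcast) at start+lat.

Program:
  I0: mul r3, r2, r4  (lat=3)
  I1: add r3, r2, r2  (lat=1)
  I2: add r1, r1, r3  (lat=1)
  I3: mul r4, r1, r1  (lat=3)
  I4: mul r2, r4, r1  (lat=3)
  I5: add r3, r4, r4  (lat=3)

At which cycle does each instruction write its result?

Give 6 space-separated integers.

I0 mul r3: issue@1 deps=(None,None) exec_start@1 write@4
I1 add r3: issue@2 deps=(None,None) exec_start@2 write@3
I2 add r1: issue@3 deps=(None,1) exec_start@3 write@4
I3 mul r4: issue@4 deps=(2,2) exec_start@4 write@7
I4 mul r2: issue@5 deps=(3,2) exec_start@7 write@10
I5 add r3: issue@6 deps=(3,3) exec_start@7 write@10

Answer: 4 3 4 7 10 10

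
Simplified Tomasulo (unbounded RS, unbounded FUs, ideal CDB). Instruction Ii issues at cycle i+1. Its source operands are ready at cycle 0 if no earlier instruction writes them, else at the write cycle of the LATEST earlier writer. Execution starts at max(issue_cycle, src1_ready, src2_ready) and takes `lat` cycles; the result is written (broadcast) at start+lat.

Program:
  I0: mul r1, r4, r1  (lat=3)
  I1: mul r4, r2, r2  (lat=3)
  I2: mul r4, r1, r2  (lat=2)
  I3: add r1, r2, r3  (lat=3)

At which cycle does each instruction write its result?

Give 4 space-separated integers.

I0 mul r1: issue@1 deps=(None,None) exec_start@1 write@4
I1 mul r4: issue@2 deps=(None,None) exec_start@2 write@5
I2 mul r4: issue@3 deps=(0,None) exec_start@4 write@6
I3 add r1: issue@4 deps=(None,None) exec_start@4 write@7

Answer: 4 5 6 7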